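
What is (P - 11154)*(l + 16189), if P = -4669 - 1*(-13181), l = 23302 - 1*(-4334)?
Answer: -115785650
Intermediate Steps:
l = 27636 (l = 23302 + 4334 = 27636)
P = 8512 (P = -4669 + 13181 = 8512)
(P - 11154)*(l + 16189) = (8512 - 11154)*(27636 + 16189) = -2642*43825 = -115785650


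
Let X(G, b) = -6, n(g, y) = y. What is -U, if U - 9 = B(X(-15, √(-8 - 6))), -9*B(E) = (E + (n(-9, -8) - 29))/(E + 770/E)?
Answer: -10838/1209 ≈ -8.9644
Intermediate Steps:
B(E) = -(-37 + E)/(9*(E + 770/E)) (B(E) = -(E + (-8 - 29))/(9*(E + 770/E)) = -(E - 37)/(9*(E + 770/E)) = -(-37 + E)/(9*(E + 770/E)))
U = 10838/1209 (U = 9 + (⅑)*(-6)*(37 - 1*(-6))/(770 + (-6)²) = 9 + (⅑)*(-6)*(37 + 6)/(770 + 36) = 9 + (⅑)*(-6)*43/806 = 9 + (⅑)*(-6)*(1/806)*43 = 9 - 43/1209 = 10838/1209 ≈ 8.9644)
-U = -1*10838/1209 = -10838/1209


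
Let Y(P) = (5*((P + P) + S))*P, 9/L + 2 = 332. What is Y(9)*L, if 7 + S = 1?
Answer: 162/11 ≈ 14.727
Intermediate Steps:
S = -6 (S = -7 + 1 = -6)
L = 3/110 (L = 9/(-2 + 332) = 9/330 = 9*(1/330) = 3/110 ≈ 0.027273)
Y(P) = P*(-30 + 10*P) (Y(P) = (5*((P + P) - 6))*P = (5*(2*P - 6))*P = (5*(-6 + 2*P))*P = (-30 + 10*P)*P = P*(-30 + 10*P))
Y(9)*L = (10*9*(-3 + 9))*(3/110) = (10*9*6)*(3/110) = 540*(3/110) = 162/11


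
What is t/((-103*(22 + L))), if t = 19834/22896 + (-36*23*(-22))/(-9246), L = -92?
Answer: -846697/5530185360 ≈ -0.00015310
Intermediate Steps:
t = -846697/767016 (t = 19834*(1/22896) - 828*(-22)*(-1/9246) = 9917/11448 + 18216*(-1/9246) = 9917/11448 - 132/67 = -846697/767016 ≈ -1.1039)
t/((-103*(22 + L))) = -846697*(-1/(103*(22 - 92)))/767016 = -846697/(767016*((-103*(-70)))) = -846697/767016/7210 = -846697/767016*1/7210 = -846697/5530185360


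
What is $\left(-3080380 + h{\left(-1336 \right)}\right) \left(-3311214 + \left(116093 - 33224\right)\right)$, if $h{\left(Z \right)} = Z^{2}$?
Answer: $4182269293980$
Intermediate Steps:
$\left(-3080380 + h{\left(-1336 \right)}\right) \left(-3311214 + \left(116093 - 33224\right)\right) = \left(-3080380 + \left(-1336\right)^{2}\right) \left(-3311214 + \left(116093 - 33224\right)\right) = \left(-3080380 + 1784896\right) \left(-3311214 + \left(116093 - 33224\right)\right) = - 1295484 \left(-3311214 + 82869\right) = \left(-1295484\right) \left(-3228345\right) = 4182269293980$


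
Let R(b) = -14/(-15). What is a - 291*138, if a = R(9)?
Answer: -602356/15 ≈ -40157.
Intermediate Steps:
R(b) = 14/15 (R(b) = -14*(-1/15) = 14/15)
a = 14/15 ≈ 0.93333
a - 291*138 = 14/15 - 291*138 = 14/15 - 40158 = -602356/15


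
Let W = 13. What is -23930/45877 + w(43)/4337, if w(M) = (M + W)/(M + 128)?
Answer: -17744564998/34023621879 ≈ -0.52154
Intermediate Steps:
w(M) = (13 + M)/(128 + M) (w(M) = (M + 13)/(M + 128) = (13 + M)/(128 + M))
-23930/45877 + w(43)/4337 = -23930/45877 + ((13 + 43)/(128 + 43))/4337 = -23930*1/45877 + (56/171)*(1/4337) = -23930/45877 + ((1/171)*56)*(1/4337) = -23930/45877 + (56/171)*(1/4337) = -23930/45877 + 56/741627 = -17744564998/34023621879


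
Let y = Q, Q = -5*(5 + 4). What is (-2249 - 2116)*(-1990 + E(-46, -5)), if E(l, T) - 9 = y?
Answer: 8843490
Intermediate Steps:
Q = -45 (Q = -5*9 = -45)
y = -45
E(l, T) = -36 (E(l, T) = 9 - 45 = -36)
(-2249 - 2116)*(-1990 + E(-46, -5)) = (-2249 - 2116)*(-1990 - 36) = -4365*(-2026) = 8843490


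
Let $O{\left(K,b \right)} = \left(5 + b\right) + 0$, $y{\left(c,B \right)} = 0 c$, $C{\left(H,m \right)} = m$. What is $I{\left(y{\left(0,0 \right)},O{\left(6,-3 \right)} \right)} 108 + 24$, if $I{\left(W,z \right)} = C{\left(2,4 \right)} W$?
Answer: $24$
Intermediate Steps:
$y{\left(c,B \right)} = 0$
$O{\left(K,b \right)} = 5 + b$
$I{\left(W,z \right)} = 4 W$
$I{\left(y{\left(0,0 \right)},O{\left(6,-3 \right)} \right)} 108 + 24 = 4 \cdot 0 \cdot 108 + 24 = 0 \cdot 108 + 24 = 0 + 24 = 24$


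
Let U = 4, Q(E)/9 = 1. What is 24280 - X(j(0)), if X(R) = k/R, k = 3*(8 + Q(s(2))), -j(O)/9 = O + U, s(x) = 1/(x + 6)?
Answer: 291377/12 ≈ 24281.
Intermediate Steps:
s(x) = 1/(6 + x)
Q(E) = 9 (Q(E) = 9*1 = 9)
j(O) = -36 - 9*O (j(O) = -9*(O + 4) = -9*(4 + O) = -36 - 9*O)
k = 51 (k = 3*(8 + 9) = 3*17 = 51)
X(R) = 51/R
24280 - X(j(0)) = 24280 - 51/(-36 - 9*0) = 24280 - 51/(-36 + 0) = 24280 - 51/(-36) = 24280 - 51*(-1)/36 = 24280 - 1*(-17/12) = 24280 + 17/12 = 291377/12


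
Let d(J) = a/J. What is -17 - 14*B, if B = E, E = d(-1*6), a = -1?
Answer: -58/3 ≈ -19.333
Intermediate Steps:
d(J) = -1/J
E = ⅙ (E = -1/((-1*6)) = -1/(-6) = -1*(-⅙) = ⅙ ≈ 0.16667)
B = ⅙ ≈ 0.16667
-17 - 14*B = -17 - 14*⅙ = -17 - 7/3 = -58/3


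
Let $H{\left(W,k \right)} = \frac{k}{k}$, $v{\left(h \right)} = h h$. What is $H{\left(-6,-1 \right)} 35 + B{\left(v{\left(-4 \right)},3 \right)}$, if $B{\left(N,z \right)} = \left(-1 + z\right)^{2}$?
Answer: $39$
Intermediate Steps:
$v{\left(h \right)} = h^{2}$
$H{\left(W,k \right)} = 1$
$H{\left(-6,-1 \right)} 35 + B{\left(v{\left(-4 \right)},3 \right)} = 1 \cdot 35 + \left(-1 + 3\right)^{2} = 35 + 2^{2} = 35 + 4 = 39$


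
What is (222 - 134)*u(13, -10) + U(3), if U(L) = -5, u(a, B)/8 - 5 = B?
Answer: -3525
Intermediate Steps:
u(a, B) = 40 + 8*B
(222 - 134)*u(13, -10) + U(3) = (222 - 134)*(40 + 8*(-10)) - 5 = 88*(40 - 80) - 5 = 88*(-40) - 5 = -3520 - 5 = -3525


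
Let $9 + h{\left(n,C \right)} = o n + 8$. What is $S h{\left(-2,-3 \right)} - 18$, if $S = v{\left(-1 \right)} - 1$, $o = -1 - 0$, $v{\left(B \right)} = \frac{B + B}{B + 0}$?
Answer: $-17$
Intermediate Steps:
$v{\left(B \right)} = 2$ ($v{\left(B \right)} = \frac{2 B}{B} = 2$)
$o = -1$ ($o = -1 + 0 = -1$)
$h{\left(n,C \right)} = -1 - n$ ($h{\left(n,C \right)} = -9 - \left(-8 + n\right) = -1 - n$)
$S = 1$ ($S = 2 - 1 = 1$)
$S h{\left(-2,-3 \right)} - 18 = 1 \left(-1 - -2\right) - 18 = 1 \left(-1 + 2\right) - 18 = 1 \cdot 1 - 18 = 1 - 18 = -17$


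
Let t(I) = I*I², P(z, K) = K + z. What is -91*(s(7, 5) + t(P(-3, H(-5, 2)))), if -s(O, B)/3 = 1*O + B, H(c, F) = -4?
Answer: 34489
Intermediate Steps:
t(I) = I³
s(O, B) = -3*B - 3*O (s(O, B) = -3*(1*O + B) = -3*(O + B) = -3*(B + O) = -3*B - 3*O)
-91*(s(7, 5) + t(P(-3, H(-5, 2)))) = -91*((-3*5 - 3*7) + (-4 - 3)³) = -91*((-15 - 21) + (-7)³) = -91*(-36 - 343) = -91*(-379) = 34489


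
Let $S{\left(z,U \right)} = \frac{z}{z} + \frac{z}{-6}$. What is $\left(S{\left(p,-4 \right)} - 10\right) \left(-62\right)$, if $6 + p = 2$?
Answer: $\frac{1550}{3} \approx 516.67$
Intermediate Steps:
$p = -4$ ($p = -6 + 2 = -4$)
$S{\left(z,U \right)} = 1 - \frac{z}{6}$ ($S{\left(z,U \right)} = 1 + z \left(- \frac{1}{6}\right) = 1 - \frac{z}{6}$)
$\left(S{\left(p,-4 \right)} - 10\right) \left(-62\right) = \left(\left(1 - - \frac{2}{3}\right) - 10\right) \left(-62\right) = \left(\left(1 + \frac{2}{3}\right) - 10\right) \left(-62\right) = \left(\frac{5}{3} - 10\right) \left(-62\right) = \left(- \frac{25}{3}\right) \left(-62\right) = \frac{1550}{3}$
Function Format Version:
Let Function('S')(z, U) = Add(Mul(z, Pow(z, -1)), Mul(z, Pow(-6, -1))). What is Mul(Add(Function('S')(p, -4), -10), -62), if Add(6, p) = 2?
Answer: Rational(1550, 3) ≈ 516.67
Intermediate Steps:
p = -4 (p = Add(-6, 2) = -4)
Function('S')(z, U) = Add(1, Mul(Rational(-1, 6), z)) (Function('S')(z, U) = Add(1, Mul(z, Rational(-1, 6))) = Add(1, Mul(Rational(-1, 6), z)))
Mul(Add(Function('S')(p, -4), -10), -62) = Mul(Add(Add(1, Mul(Rational(-1, 6), -4)), -10), -62) = Mul(Add(Add(1, Rational(2, 3)), -10), -62) = Mul(Add(Rational(5, 3), -10), -62) = Mul(Rational(-25, 3), -62) = Rational(1550, 3)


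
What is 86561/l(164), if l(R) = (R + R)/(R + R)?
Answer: 86561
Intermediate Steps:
l(R) = 1 (l(R) = (2*R)/((2*R)) = (2*R)*(1/(2*R)) = 1)
86561/l(164) = 86561/1 = 86561*1 = 86561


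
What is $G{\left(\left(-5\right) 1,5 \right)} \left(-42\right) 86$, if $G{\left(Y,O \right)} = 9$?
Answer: $-32508$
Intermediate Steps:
$G{\left(\left(-5\right) 1,5 \right)} \left(-42\right) 86 = 9 \left(-42\right) 86 = \left(-378\right) 86 = -32508$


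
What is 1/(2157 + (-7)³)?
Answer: 1/1814 ≈ 0.00055127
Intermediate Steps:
1/(2157 + (-7)³) = 1/(2157 - 343) = 1/1814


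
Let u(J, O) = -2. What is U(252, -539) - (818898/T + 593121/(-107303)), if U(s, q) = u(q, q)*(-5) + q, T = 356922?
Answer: -3356039700191/6383133561 ≈ -525.77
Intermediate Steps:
U(s, q) = 10 + q (U(s, q) = -2*(-5) + q = 10 + q)
U(252, -539) - (818898/T + 593121/(-107303)) = (10 - 539) - (818898/356922 + 593121/(-107303)) = -529 - (818898*(1/356922) + 593121*(-1/107303)) = -529 - (136483/59487 - 593121/107303) = -529 - 1*(-20637953578/6383133561) = -529 + 20637953578/6383133561 = -3356039700191/6383133561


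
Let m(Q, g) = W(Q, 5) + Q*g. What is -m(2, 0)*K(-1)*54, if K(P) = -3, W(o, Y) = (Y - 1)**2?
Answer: 2592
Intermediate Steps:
W(o, Y) = (-1 + Y)**2
m(Q, g) = 16 + Q*g (m(Q, g) = (-1 + 5)**2 + Q*g = 4**2 + Q*g = 16 + Q*g)
-m(2, 0)*K(-1)*54 = -(16 + 2*0)*(-3)*54 = -(16 + 0)*(-3)*54 = -16*(-3)*54 = -(-48)*54 = -1*(-2592) = 2592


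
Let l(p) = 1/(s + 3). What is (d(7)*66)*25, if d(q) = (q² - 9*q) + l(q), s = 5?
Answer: -91575/4 ≈ -22894.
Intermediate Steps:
l(p) = ⅛ (l(p) = 1/(5 + 3) = 1/8 = ⅛)
d(q) = ⅛ + q² - 9*q (d(q) = (q² - 9*q) + ⅛ = ⅛ + q² - 9*q)
(d(7)*66)*25 = ((⅛ + 7² - 9*7)*66)*25 = ((⅛ + 49 - 63)*66)*25 = -111/8*66*25 = -3663/4*25 = -91575/4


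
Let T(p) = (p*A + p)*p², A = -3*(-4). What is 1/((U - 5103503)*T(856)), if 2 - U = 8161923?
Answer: -1/108164757796872192 ≈ -9.2452e-18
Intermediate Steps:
U = -8161921 (U = 2 - 1*8161923 = 2 - 8161923 = -8161921)
A = 12
T(p) = 13*p³ (T(p) = (p*12 + p)*p² = (12*p + p)*p² = (13*p)*p² = 13*p³)
1/((U - 5103503)*T(856)) = 1/((-8161921 - 5103503)*((13*856³))) = 1/((-13265424)*((13*627222016))) = -1/13265424/8153886208 = -1/13265424*1/8153886208 = -1/108164757796872192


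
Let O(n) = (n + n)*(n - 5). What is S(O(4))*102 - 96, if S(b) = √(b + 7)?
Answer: -96 + 102*I ≈ -96.0 + 102.0*I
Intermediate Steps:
O(n) = 2*n*(-5 + n) (O(n) = (2*n)*(-5 + n) = 2*n*(-5 + n))
S(b) = √(7 + b)
S(O(4))*102 - 96 = √(7 + 2*4*(-5 + 4))*102 - 96 = √(7 + 2*4*(-1))*102 - 96 = √(7 - 8)*102 - 96 = √(-1)*102 - 96 = I*102 - 96 = 102*I - 96 = -96 + 102*I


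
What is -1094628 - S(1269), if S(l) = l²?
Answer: -2704989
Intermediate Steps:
-1094628 - S(1269) = -1094628 - 1*1269² = -1094628 - 1*1610361 = -1094628 - 1610361 = -2704989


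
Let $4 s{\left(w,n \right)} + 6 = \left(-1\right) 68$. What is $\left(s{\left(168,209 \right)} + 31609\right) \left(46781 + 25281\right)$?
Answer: $2276474611$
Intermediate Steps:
$s{\left(w,n \right)} = - \frac{37}{2}$ ($s{\left(w,n \right)} = - \frac{3}{2} + \frac{\left(-1\right) 68}{4} = - \frac{3}{2} + \frac{1}{4} \left(-68\right) = - \frac{3}{2} - 17 = - \frac{37}{2}$)
$\left(s{\left(168,209 \right)} + 31609\right) \left(46781 + 25281\right) = \left(- \frac{37}{2} + 31609\right) \left(46781 + 25281\right) = \frac{63181}{2} \cdot 72062 = 2276474611$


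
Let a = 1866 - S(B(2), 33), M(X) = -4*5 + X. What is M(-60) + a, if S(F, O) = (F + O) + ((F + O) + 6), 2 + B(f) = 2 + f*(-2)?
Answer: 1722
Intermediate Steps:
B(f) = -2*f (B(f) = -2 + (2 + f*(-2)) = -2 + (2 - 2*f) = -2*f)
S(F, O) = 6 + 2*F + 2*O (S(F, O) = (F + O) + (6 + F + O) = 6 + 2*F + 2*O)
M(X) = -20 + X
a = 1802 (a = 1866 - (6 + 2*(-2*2) + 2*33) = 1866 - (6 + 2*(-4) + 66) = 1866 - (6 - 8 + 66) = 1866 - 1*64 = 1866 - 64 = 1802)
M(-60) + a = (-20 - 60) + 1802 = -80 + 1802 = 1722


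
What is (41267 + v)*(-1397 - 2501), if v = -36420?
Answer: -18893606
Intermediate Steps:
(41267 + v)*(-1397 - 2501) = (41267 - 36420)*(-1397 - 2501) = 4847*(-3898) = -18893606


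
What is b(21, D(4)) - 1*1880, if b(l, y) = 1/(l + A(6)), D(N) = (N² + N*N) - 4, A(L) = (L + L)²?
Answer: -310199/165 ≈ -1880.0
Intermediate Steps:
A(L) = 4*L² (A(L) = (2*L)² = 4*L²)
D(N) = -4 + 2*N² (D(N) = (N² + N²) - 4 = 2*N² - 4 = -4 + 2*N²)
b(l, y) = 1/(144 + l) (b(l, y) = 1/(l + 4*6²) = 1/(l + 4*36) = 1/(l + 144) = 1/(144 + l))
b(21, D(4)) - 1*1880 = 1/(144 + 21) - 1*1880 = 1/165 - 1880 = -310199/165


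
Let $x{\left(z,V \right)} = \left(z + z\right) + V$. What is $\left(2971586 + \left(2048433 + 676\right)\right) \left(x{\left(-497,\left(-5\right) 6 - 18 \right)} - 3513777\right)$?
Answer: $-17646834179205$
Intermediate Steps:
$x{\left(z,V \right)} = V + 2 z$ ($x{\left(z,V \right)} = 2 z + V = V + 2 z$)
$\left(2971586 + \left(2048433 + 676\right)\right) \left(x{\left(-497,\left(-5\right) 6 - 18 \right)} - 3513777\right) = \left(2971586 + \left(2048433 + 676\right)\right) \left(\left(\left(\left(-5\right) 6 - 18\right) + 2 \left(-497\right)\right) - 3513777\right) = \left(2971586 + 2049109\right) \left(\left(\left(-30 - 18\right) - 994\right) - 3513777\right) = 5020695 \left(\left(-48 - 994\right) - 3513777\right) = 5020695 \left(-1042 - 3513777\right) = 5020695 \left(-3514819\right) = -17646834179205$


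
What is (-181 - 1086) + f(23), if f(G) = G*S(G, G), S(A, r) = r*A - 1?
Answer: 10877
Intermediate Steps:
S(A, r) = -1 + A*r (S(A, r) = A*r - 1 = -1 + A*r)
f(G) = G*(-1 + G²) (f(G) = G*(-1 + G*G) = G*(-1 + G²))
(-181 - 1086) + f(23) = (-181 - 1086) + (23³ - 1*23) = -1267 + (12167 - 23) = -1267 + 12144 = 10877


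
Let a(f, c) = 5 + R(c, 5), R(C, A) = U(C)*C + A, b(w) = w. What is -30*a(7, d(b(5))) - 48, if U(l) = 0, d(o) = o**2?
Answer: -348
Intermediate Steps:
R(C, A) = A (R(C, A) = 0*C + A = 0 + A = A)
a(f, c) = 10 (a(f, c) = 5 + 5 = 10)
-30*a(7, d(b(5))) - 48 = -30*10 - 48 = -300 - 48 = -348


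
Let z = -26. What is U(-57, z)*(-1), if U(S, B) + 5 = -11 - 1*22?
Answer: 38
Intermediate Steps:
U(S, B) = -38 (U(S, B) = -5 + (-11 - 1*22) = -5 + (-11 - 22) = -5 - 33 = -38)
U(-57, z)*(-1) = -38*(-1) = 38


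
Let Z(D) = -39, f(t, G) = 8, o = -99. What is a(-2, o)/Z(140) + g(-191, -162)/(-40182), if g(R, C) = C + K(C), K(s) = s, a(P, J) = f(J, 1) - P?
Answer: -64864/261183 ≈ -0.24835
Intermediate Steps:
a(P, J) = 8 - P
g(R, C) = 2*C (g(R, C) = C + C = 2*C)
a(-2, o)/Z(140) + g(-191, -162)/(-40182) = (8 - 1*(-2))/(-39) + (2*(-162))/(-40182) = (8 + 2)*(-1/39) - 324*(-1/40182) = 10*(-1/39) + 54/6697 = -10/39 + 54/6697 = -64864/261183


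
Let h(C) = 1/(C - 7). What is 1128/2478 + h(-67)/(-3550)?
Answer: 49388013/108495100 ≈ 0.45521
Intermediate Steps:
h(C) = 1/(-7 + C)
1128/2478 + h(-67)/(-3550) = 1128/2478 + 1/(-7 - 67*(-3550)) = 1128*(1/2478) - 1/3550/(-74) = 188/413 - 1/74*(-1/3550) = 188/413 + 1/262700 = 49388013/108495100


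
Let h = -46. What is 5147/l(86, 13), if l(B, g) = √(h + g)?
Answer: -5147*I*√33/33 ≈ -895.98*I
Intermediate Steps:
l(B, g) = √(-46 + g)
5147/l(86, 13) = 5147/(√(-46 + 13)) = 5147/(√(-33)) = 5147/((I*√33)) = 5147*(-I*√33/33) = -5147*I*√33/33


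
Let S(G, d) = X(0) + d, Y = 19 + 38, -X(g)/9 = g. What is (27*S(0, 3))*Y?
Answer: 4617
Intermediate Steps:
X(g) = -9*g
Y = 57
S(G, d) = d (S(G, d) = -9*0 + d = 0 + d = d)
(27*S(0, 3))*Y = (27*3)*57 = 81*57 = 4617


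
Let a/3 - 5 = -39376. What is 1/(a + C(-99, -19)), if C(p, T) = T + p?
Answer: -1/118231 ≈ -8.4580e-6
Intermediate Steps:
a = -118113 (a = 15 + 3*(-39376) = 15 - 118128 = -118113)
1/(a + C(-99, -19)) = 1/(-118113 + (-19 - 99)) = 1/(-118113 - 118) = 1/(-118231) = -1/118231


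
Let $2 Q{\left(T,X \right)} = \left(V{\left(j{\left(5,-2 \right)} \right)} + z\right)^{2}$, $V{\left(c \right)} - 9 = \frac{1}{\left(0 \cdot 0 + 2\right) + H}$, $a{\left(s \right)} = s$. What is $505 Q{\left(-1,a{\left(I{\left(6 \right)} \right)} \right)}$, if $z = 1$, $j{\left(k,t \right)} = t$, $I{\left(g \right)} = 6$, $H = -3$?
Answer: $\frac{40905}{2} \approx 20453.0$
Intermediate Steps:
$V{\left(c \right)} = 8$ ($V{\left(c \right)} = 9 + \frac{1}{\left(0 \cdot 0 + 2\right) - 3} = 9 + \frac{1}{\left(0 + 2\right) - 3} = 9 + \frac{1}{2 - 3} = 9 + \frac{1}{-1} = 9 - 1 = 8$)
$Q{\left(T,X \right)} = \frac{81}{2}$ ($Q{\left(T,X \right)} = \frac{\left(8 + 1\right)^{2}}{2} = \frac{9^{2}}{2} = \frac{1}{2} \cdot 81 = \frac{81}{2}$)
$505 Q{\left(-1,a{\left(I{\left(6 \right)} \right)} \right)} = 505 \cdot \frac{81}{2} = \frac{40905}{2}$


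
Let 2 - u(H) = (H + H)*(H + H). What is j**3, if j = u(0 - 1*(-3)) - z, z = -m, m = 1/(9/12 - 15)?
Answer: -7323988888/185193 ≈ -39548.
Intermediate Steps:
u(H) = 2 - 4*H**2 (u(H) = 2 - (H + H)*(H + H) = 2 - 2*H*2*H = 2 - 4*H**2)
m = -4/57 (m = 1/(9*(1/12) - 15) = 1/(3/4 - 15) = 1/(-57/4) = -4/57 ≈ -0.070175)
z = 4/57 (z = -1*(-4/57) = 4/57 ≈ 0.070175)
j = -1942/57 (j = (2 - 4*(0 - 1*(-3))**2) - 1*4/57 = (2 - 4*(0 + 3)**2) - 4/57 = (2 - 4*3**2) - 4/57 = (2 - 4*9) - 4/57 = (2 - 36) - 4/57 = -34 - 4/57 = -1942/57 ≈ -34.070)
j**3 = (-1942/57)**3 = -7323988888/185193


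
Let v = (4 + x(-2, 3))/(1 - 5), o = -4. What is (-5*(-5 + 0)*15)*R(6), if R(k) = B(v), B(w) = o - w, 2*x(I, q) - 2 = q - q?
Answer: -4125/4 ≈ -1031.3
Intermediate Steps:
x(I, q) = 1 (x(I, q) = 1 + (q - q)/2 = 1 + (½)*0 = 1 + 0 = 1)
v = -5/4 (v = (4 + 1)/(1 - 5) = 5/(-4) = 5*(-¼) = -5/4 ≈ -1.2500)
B(w) = -4 - w
R(k) = -11/4 (R(k) = -4 - 1*(-5/4) = -4 + 5/4 = -11/4)
(-5*(-5 + 0)*15)*R(6) = (-5*(-5 + 0)*15)*(-11/4) = (-5*(-5)*15)*(-11/4) = (25*15)*(-11/4) = 375*(-11/4) = -4125/4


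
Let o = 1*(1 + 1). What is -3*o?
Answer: -6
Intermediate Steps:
o = 2 (o = 1*2 = 2)
-3*o = -3*2 = -6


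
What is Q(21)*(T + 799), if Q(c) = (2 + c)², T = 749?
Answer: 818892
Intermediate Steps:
Q(21)*(T + 799) = (2 + 21)²*(749 + 799) = 23²*1548 = 529*1548 = 818892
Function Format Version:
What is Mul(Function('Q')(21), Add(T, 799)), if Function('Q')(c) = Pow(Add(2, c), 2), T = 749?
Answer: 818892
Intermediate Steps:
Mul(Function('Q')(21), Add(T, 799)) = Mul(Pow(Add(2, 21), 2), Add(749, 799)) = Mul(Pow(23, 2), 1548) = Mul(529, 1548) = 818892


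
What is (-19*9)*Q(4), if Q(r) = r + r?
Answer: -1368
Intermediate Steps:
Q(r) = 2*r
(-19*9)*Q(4) = (-19*9)*(2*4) = -171*8 = -1368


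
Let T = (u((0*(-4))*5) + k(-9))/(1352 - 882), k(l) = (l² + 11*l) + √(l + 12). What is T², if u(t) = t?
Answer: (18 - √3)²/220900 ≈ 0.0011980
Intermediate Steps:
k(l) = l² + √(12 + l) + 11*l (k(l) = (l² + 11*l) + √(12 + l) = l² + √(12 + l) + 11*l)
T = -9/235 + √3/470 (T = ((0*(-4))*5 + ((-9)² + √(12 - 9) + 11*(-9)))/(1352 - 882) = (0*5 + (81 + √3 - 99))/470 = (0 + (-18 + √3))*(1/470) = (-18 + √3)*(1/470) = -9/235 + √3/470 ≈ -0.034613)
T² = (-9/235 + √3/470)²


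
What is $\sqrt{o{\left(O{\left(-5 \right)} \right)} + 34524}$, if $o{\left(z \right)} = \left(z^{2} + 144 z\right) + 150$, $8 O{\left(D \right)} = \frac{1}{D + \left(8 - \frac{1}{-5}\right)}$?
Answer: $\frac{\sqrt{568191001}}{128} \approx 186.22$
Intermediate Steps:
$O{\left(D \right)} = \frac{1}{8 \left(\frac{41}{5} + D\right)}$ ($O{\left(D \right)} = \frac{1}{8 \left(D + \left(8 - \frac{1}{-5}\right)\right)} = \frac{1}{8 \left(D + \left(8 - - \frac{1}{5}\right)\right)} = \frac{1}{8 \left(D + \left(8 + \frac{1}{5}\right)\right)} = \frac{1}{8 \left(D + \frac{41}{5}\right)} = \frac{1}{8 \left(\frac{41}{5} + D\right)}$)
$o{\left(z \right)} = 150 + z^{2} + 144 z$
$\sqrt{o{\left(O{\left(-5 \right)} \right)} + 34524} = \sqrt{\left(150 + \left(\frac{5}{8 \left(41 + 5 \left(-5\right)\right)}\right)^{2} + 144 \frac{5}{8 \left(41 + 5 \left(-5\right)\right)}\right) + 34524} = \sqrt{\left(150 + \left(\frac{5}{8 \left(41 - 25\right)}\right)^{2} + 144 \frac{5}{8 \left(41 - 25\right)}\right) + 34524} = \sqrt{\left(150 + \left(\frac{5}{8 \cdot 16}\right)^{2} + 144 \frac{5}{8 \cdot 16}\right) + 34524} = \sqrt{\left(150 + \left(\frac{5}{8} \cdot \frac{1}{16}\right)^{2} + 144 \cdot \frac{5}{8} \cdot \frac{1}{16}\right) + 34524} = \sqrt{\left(150 + \left(\frac{5}{128}\right)^{2} + 144 \cdot \frac{5}{128}\right) + 34524} = \sqrt{\left(150 + \frac{25}{16384} + \frac{45}{8}\right) + 34524} = \sqrt{\frac{2549785}{16384} + 34524} = \sqrt{\frac{568191001}{16384}} = \frac{\sqrt{568191001}}{128}$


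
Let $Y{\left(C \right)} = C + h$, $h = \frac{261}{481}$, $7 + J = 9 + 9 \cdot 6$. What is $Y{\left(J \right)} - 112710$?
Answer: $- \frac{54186313}{481} \approx -1.1265 \cdot 10^{5}$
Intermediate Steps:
$J = 56$ ($J = -7 + \left(9 + 9 \cdot 6\right) = -7 + \left(9 + 54\right) = -7 + 63 = 56$)
$h = \frac{261}{481}$ ($h = 261 \cdot \frac{1}{481} = \frac{261}{481} \approx 0.54262$)
$Y{\left(C \right)} = \frac{261}{481} + C$ ($Y{\left(C \right)} = C + \frac{261}{481} = \frac{261}{481} + C$)
$Y{\left(J \right)} - 112710 = \left(\frac{261}{481} + 56\right) - 112710 = \frac{27197}{481} - 112710 = - \frac{54186313}{481}$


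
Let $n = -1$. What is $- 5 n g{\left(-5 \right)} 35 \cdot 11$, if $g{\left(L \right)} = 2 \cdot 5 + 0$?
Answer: $19250$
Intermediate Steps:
$g{\left(L \right)} = 10$ ($g{\left(L \right)} = 10 + 0 = 10$)
$- 5 n g{\left(-5 \right)} 35 \cdot 11 = \left(-5\right) \left(-1\right) 10 \cdot 35 \cdot 11 = 5 \cdot 10 \cdot 35 \cdot 11 = 50 \cdot 35 \cdot 11 = 1750 \cdot 11 = 19250$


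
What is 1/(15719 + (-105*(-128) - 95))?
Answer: 1/29064 ≈ 3.4407e-5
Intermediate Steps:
1/(15719 + (-105*(-128) - 95)) = 1/(15719 + (13440 - 95)) = 1/(15719 + 13345) = 1/29064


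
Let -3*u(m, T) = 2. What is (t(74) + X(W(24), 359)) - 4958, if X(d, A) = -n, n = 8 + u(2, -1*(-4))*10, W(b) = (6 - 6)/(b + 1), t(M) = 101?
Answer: -14575/3 ≈ -4858.3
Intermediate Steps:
u(m, T) = -2/3 (u(m, T) = -1/3*2 = -2/3)
W(b) = 0 (W(b) = 0/(1 + b) = 0)
n = 4/3 (n = 8 - 2/3*10 = 8 - 20/3 = 4/3 ≈ 1.3333)
X(d, A) = -4/3 (X(d, A) = -1*4/3 = -4/3)
(t(74) + X(W(24), 359)) - 4958 = (101 - 4/3) - 4958 = 299/3 - 4958 = -14575/3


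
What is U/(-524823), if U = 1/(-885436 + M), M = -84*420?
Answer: 1/483212933268 ≈ 2.0695e-12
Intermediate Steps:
M = -35280
U = -1/920716 (U = 1/(-885436 - 35280) = 1/(-920716) = -1/920716 ≈ -1.0861e-6)
U/(-524823) = -1/920716/(-524823) = -1/920716*(-1/524823) = 1/483212933268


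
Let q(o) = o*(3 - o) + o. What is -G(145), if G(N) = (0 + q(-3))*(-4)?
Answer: -84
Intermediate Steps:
q(o) = o + o*(3 - o)
G(N) = 84 (G(N) = (0 - 3*(4 - 1*(-3)))*(-4) = (0 - 3*(4 + 3))*(-4) = (0 - 3*7)*(-4) = (0 - 21)*(-4) = -21*(-4) = 84)
-G(145) = -1*84 = -84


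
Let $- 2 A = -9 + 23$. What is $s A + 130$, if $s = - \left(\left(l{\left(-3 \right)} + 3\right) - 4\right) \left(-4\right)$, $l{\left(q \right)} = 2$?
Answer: $102$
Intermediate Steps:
$A = -7$ ($A = - \frac{-9 + 23}{2} = \left(- \frac{1}{2}\right) 14 = -7$)
$s = 4$ ($s = - \left(\left(2 + 3\right) - 4\right) \left(-4\right) = - \left(5 - 4\right) \left(-4\right) = - 1 \left(-4\right) = \left(-1\right) \left(-4\right) = 4$)
$s A + 130 = 4 \left(-7\right) + 130 = -28 + 130 = 102$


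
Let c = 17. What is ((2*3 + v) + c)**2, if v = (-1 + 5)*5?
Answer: 1849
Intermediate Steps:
v = 20 (v = 4*5 = 20)
((2*3 + v) + c)**2 = ((2*3 + 20) + 17)**2 = ((6 + 20) + 17)**2 = (26 + 17)**2 = 43**2 = 1849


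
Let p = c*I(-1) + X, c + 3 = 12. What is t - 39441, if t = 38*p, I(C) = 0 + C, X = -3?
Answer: -39897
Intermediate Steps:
c = 9 (c = -3 + 12 = 9)
I(C) = C
p = -12 (p = 9*(-1) - 3 = -9 - 3 = -12)
t = -456 (t = 38*(-12) = -456)
t - 39441 = -456 - 39441 = -39897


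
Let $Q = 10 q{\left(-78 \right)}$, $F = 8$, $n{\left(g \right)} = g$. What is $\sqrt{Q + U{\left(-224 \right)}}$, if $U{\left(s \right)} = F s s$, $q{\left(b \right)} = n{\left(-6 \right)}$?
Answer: $2 \sqrt{100337} \approx 633.52$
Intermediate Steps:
$q{\left(b \right)} = -6$
$U{\left(s \right)} = 8 s^{2}$ ($U{\left(s \right)} = 8 s s = 8 s^{2}$)
$Q = -60$ ($Q = 10 \left(-6\right) = -60$)
$\sqrt{Q + U{\left(-224 \right)}} = \sqrt{-60 + 8 \left(-224\right)^{2}} = \sqrt{-60 + 8 \cdot 50176} = \sqrt{-60 + 401408} = \sqrt{401348} = 2 \sqrt{100337}$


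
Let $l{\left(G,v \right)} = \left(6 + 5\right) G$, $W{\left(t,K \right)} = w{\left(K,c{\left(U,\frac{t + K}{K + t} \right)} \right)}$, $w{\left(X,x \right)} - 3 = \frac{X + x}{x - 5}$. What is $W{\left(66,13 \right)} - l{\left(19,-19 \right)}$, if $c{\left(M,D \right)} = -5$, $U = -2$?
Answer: $- \frac{1034}{5} \approx -206.8$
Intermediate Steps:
$w{\left(X,x \right)} = 3 + \frac{X + x}{-5 + x}$ ($w{\left(X,x \right)} = 3 + \frac{X + x}{x - 5} = 3 + \frac{X + x}{-5 + x}$)
$W{\left(t,K \right)} = \frac{7}{2} - \frac{K}{10}$ ($W{\left(t,K \right)} = \frac{-15 + K + 4 \left(-5\right)}{-5 - 5} = \frac{-15 + K - 20}{-10} = - \frac{-35 + K}{10} = \frac{7}{2} - \frac{K}{10}$)
$l{\left(G,v \right)} = 11 G$
$W{\left(66,13 \right)} - l{\left(19,-19 \right)} = \left(\frac{7}{2} - \frac{13}{10}\right) - 11 \cdot 19 = \left(\frac{7}{2} - \frac{13}{10}\right) - 209 = \frac{11}{5} - 209 = - \frac{1034}{5}$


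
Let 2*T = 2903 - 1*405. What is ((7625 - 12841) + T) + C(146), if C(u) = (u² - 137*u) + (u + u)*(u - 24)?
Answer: 32971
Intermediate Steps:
T = 1249 (T = (2903 - 1*405)/2 = (2903 - 405)/2 = (½)*2498 = 1249)
C(u) = u² - 137*u + 2*u*(-24 + u) (C(u) = (u² - 137*u) + (2*u)*(-24 + u) = (u² - 137*u) + 2*u*(-24 + u) = u² - 137*u + 2*u*(-24 + u))
((7625 - 12841) + T) + C(146) = ((7625 - 12841) + 1249) + 146*(-185 + 3*146) = (-5216 + 1249) + 146*(-185 + 438) = -3967 + 146*253 = -3967 + 36938 = 32971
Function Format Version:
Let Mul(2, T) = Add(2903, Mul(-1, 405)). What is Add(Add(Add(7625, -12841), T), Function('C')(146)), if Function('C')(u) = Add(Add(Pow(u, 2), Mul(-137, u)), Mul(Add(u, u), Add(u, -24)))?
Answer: 32971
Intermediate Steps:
T = 1249 (T = Mul(Rational(1, 2), Add(2903, Mul(-1, 405))) = Mul(Rational(1, 2), Add(2903, -405)) = Mul(Rational(1, 2), 2498) = 1249)
Function('C')(u) = Add(Pow(u, 2), Mul(-137, u), Mul(2, u, Add(-24, u))) (Function('C')(u) = Add(Add(Pow(u, 2), Mul(-137, u)), Mul(Mul(2, u), Add(-24, u))) = Add(Add(Pow(u, 2), Mul(-137, u)), Mul(2, u, Add(-24, u))) = Add(Pow(u, 2), Mul(-137, u), Mul(2, u, Add(-24, u))))
Add(Add(Add(7625, -12841), T), Function('C')(146)) = Add(Add(Add(7625, -12841), 1249), Mul(146, Add(-185, Mul(3, 146)))) = Add(Add(-5216, 1249), Mul(146, Add(-185, 438))) = Add(-3967, Mul(146, 253)) = Add(-3967, 36938) = 32971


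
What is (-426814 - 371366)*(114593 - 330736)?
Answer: 172521019740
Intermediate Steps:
(-426814 - 371366)*(114593 - 330736) = -798180*(-216143) = 172521019740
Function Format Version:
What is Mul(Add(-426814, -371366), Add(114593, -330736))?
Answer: 172521019740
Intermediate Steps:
Mul(Add(-426814, -371366), Add(114593, -330736)) = Mul(-798180, -216143) = 172521019740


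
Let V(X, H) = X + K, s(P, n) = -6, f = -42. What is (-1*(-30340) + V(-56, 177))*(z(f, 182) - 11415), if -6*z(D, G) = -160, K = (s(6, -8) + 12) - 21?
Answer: -1034140385/3 ≈ -3.4471e+8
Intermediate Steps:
K = -15 (K = (-6 + 12) - 21 = 6 - 21 = -15)
z(D, G) = 80/3 (z(D, G) = -⅙*(-160) = 80/3)
V(X, H) = -15 + X (V(X, H) = X - 15 = -15 + X)
(-1*(-30340) + V(-56, 177))*(z(f, 182) - 11415) = (-1*(-30340) + (-15 - 56))*(80/3 - 11415) = (30340 - 71)*(-34165/3) = 30269*(-34165/3) = -1034140385/3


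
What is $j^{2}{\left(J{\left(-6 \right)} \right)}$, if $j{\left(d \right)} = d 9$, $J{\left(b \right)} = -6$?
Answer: $2916$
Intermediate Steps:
$j{\left(d \right)} = 9 d$
$j^{2}{\left(J{\left(-6 \right)} \right)} = \left(9 \left(-6\right)\right)^{2} = \left(-54\right)^{2} = 2916$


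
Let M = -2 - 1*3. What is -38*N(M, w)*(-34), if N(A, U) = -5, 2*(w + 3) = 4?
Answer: -6460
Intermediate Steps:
w = -1 (w = -3 + (½)*4 = -3 + 2 = -1)
M = -5 (M = -2 - 3 = -5)
-38*N(M, w)*(-34) = -38*(-5)*(-34) = 190*(-34) = -6460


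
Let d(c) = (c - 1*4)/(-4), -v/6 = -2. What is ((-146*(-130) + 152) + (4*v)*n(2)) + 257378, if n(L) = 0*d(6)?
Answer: 276510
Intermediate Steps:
v = 12 (v = -6*(-2) = 12)
d(c) = 1 - c/4 (d(c) = (c - 4)*(-¼) = (-4 + c)*(-¼) = 1 - c/4)
n(L) = 0 (n(L) = 0*(1 - ¼*6) = 0*(1 - 3/2) = 0*(-½) = 0)
((-146*(-130) + 152) + (4*v)*n(2)) + 257378 = ((-146*(-130) + 152) + (4*12)*0) + 257378 = ((18980 + 152) + 48*0) + 257378 = (19132 + 0) + 257378 = 19132 + 257378 = 276510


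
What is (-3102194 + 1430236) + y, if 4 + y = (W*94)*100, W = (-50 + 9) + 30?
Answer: -1775362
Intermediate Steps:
W = -11 (W = -41 + 30 = -11)
y = -103404 (y = -4 - 11*94*100 = -4 - 1034*100 = -4 - 103400 = -103404)
(-3102194 + 1430236) + y = (-3102194 + 1430236) - 103404 = -1671958 - 103404 = -1775362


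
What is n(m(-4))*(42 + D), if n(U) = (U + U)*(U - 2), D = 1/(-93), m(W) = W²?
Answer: 1749440/93 ≈ 18811.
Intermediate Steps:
D = -1/93 ≈ -0.010753
n(U) = 2*U*(-2 + U) (n(U) = (2*U)*(-2 + U) = 2*U*(-2 + U))
n(m(-4))*(42 + D) = (2*(-4)²*(-2 + (-4)²))*(42 - 1/93) = (2*16*(-2 + 16))*(3905/93) = (2*16*14)*(3905/93) = 448*(3905/93) = 1749440/93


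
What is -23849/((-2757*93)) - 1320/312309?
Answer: 263326223/2965790367 ≈ 0.088788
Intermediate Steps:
-23849/((-2757*93)) - 1320/312309 = -23849/(-256401) - 1320*1/312309 = -23849*(-1/256401) - 440/104103 = 23849/256401 - 440/104103 = 263326223/2965790367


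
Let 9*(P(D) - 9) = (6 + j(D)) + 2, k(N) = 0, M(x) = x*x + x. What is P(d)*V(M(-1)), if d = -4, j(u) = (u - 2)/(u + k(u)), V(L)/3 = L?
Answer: 0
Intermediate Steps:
M(x) = x + x**2 (M(x) = x**2 + x = x + x**2)
V(L) = 3*L
j(u) = (-2 + u)/u (j(u) = (u - 2)/(u + 0) = (-2 + u)/u)
P(D) = 89/9 + (-2 + D)/(9*D) (P(D) = 9 + ((6 + (-2 + D)/D) + 2)/9 = 9 + (8 + (-2 + D)/D)/9 = 9 + (8/9 + (-2 + D)/(9*D)) = 89/9 + (-2 + D)/(9*D))
P(d)*V(M(-1)) = (10 - 2/9/(-4))*(3*(-(1 - 1))) = (10 - 2/9*(-1/4))*(3*(-1*0)) = (10 + 1/18)*(3*0) = (181/18)*0 = 0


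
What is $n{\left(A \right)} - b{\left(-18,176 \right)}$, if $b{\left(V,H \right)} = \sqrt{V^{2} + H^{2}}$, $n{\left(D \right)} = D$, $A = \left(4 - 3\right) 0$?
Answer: $- 10 \sqrt{313} \approx -176.92$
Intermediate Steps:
$A = 0$ ($A = 1 \cdot 0 = 0$)
$b{\left(V,H \right)} = \sqrt{H^{2} + V^{2}}$
$n{\left(A \right)} - b{\left(-18,176 \right)} = 0 - \sqrt{176^{2} + \left(-18\right)^{2}} = 0 - \sqrt{30976 + 324} = 0 - \sqrt{31300} = 0 - 10 \sqrt{313} = - 10 \sqrt{313}$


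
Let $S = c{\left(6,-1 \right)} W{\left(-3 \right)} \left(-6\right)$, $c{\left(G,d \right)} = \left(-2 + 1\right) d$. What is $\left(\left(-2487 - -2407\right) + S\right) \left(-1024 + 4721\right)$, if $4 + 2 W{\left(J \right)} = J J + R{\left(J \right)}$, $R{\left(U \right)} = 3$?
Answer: $-384488$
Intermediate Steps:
$c{\left(G,d \right)} = - d$
$W{\left(J \right)} = - \frac{1}{2} + \frac{J^{2}}{2}$ ($W{\left(J \right)} = -2 + \frac{J J + 3}{2} = -2 + \frac{J^{2} + 3}{2} = -2 + \frac{3 + J^{2}}{2} = -2 + \left(\frac{3}{2} + \frac{J^{2}}{2}\right) = - \frac{1}{2} + \frac{J^{2}}{2}$)
$S = -24$ ($S = \left(-1\right) \left(-1\right) \left(- \frac{1}{2} + \frac{\left(-3\right)^{2}}{2}\right) \left(-6\right) = 1 \left(- \frac{1}{2} + \frac{1}{2} \cdot 9\right) \left(-6\right) = 1 \left(- \frac{1}{2} + \frac{9}{2}\right) \left(-6\right) = 1 \cdot 4 \left(-6\right) = 4 \left(-6\right) = -24$)
$\left(\left(-2487 - -2407\right) + S\right) \left(-1024 + 4721\right) = \left(\left(-2487 - -2407\right) - 24\right) \left(-1024 + 4721\right) = \left(\left(-2487 + 2407\right) - 24\right) 3697 = \left(-80 - 24\right) 3697 = \left(-104\right) 3697 = -384488$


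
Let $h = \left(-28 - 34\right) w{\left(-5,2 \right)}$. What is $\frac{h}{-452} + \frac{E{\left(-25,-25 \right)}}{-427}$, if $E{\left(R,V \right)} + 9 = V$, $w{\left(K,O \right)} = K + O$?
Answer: $- \frac{32027}{96502} \approx -0.33188$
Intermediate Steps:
$E{\left(R,V \right)} = -9 + V$
$h = 186$ ($h = \left(-28 - 34\right) \left(-5 + 2\right) = \left(-62\right) \left(-3\right) = 186$)
$\frac{h}{-452} + \frac{E{\left(-25,-25 \right)}}{-427} = \frac{186}{-452} + \frac{-9 - 25}{-427} = 186 \left(- \frac{1}{452}\right) - - \frac{34}{427} = - \frac{93}{226} + \frac{34}{427} = - \frac{32027}{96502}$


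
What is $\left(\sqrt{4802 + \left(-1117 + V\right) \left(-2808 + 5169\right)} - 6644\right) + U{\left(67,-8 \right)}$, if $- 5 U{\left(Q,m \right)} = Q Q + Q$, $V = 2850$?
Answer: $- \frac{37776}{5} + \sqrt{4096415} \approx -5531.2$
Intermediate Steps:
$U{\left(Q,m \right)} = - \frac{Q}{5} - \frac{Q^{2}}{5}$ ($U{\left(Q,m \right)} = - \frac{Q Q + Q}{5} = - \frac{Q^{2} + Q}{5} = - \frac{Q + Q^{2}}{5} = - \frac{Q}{5} - \frac{Q^{2}}{5}$)
$\left(\sqrt{4802 + \left(-1117 + V\right) \left(-2808 + 5169\right)} - 6644\right) + U{\left(67,-8 \right)} = \left(\sqrt{4802 + \left(-1117 + 2850\right) \left(-2808 + 5169\right)} - 6644\right) - \frac{67 \left(1 + 67\right)}{5} = \left(\sqrt{4802 + 1733 \cdot 2361} - 6644\right) - \frac{67}{5} \cdot 68 = \left(\sqrt{4802 + 4091613} - 6644\right) - \frac{4556}{5} = \left(\sqrt{4096415} - 6644\right) - \frac{4556}{5} = \left(-6644 + \sqrt{4096415}\right) - \frac{4556}{5} = - \frac{37776}{5} + \sqrt{4096415}$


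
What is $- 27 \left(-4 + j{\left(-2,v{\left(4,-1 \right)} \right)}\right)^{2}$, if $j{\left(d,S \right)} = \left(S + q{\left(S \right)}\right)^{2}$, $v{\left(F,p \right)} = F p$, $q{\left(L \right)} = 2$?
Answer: $0$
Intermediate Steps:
$j{\left(d,S \right)} = \left(2 + S\right)^{2}$ ($j{\left(d,S \right)} = \left(S + 2\right)^{2} = \left(2 + S\right)^{2}$)
$- 27 \left(-4 + j{\left(-2,v{\left(4,-1 \right)} \right)}\right)^{2} = - 27 \left(-4 + \left(2 + 4 \left(-1\right)\right)^{2}\right)^{2} = - 27 \left(-4 + \left(2 - 4\right)^{2}\right)^{2} = - 27 \left(-4 + \left(-2\right)^{2}\right)^{2} = - 27 \left(-4 + 4\right)^{2} = - 27 \cdot 0^{2} = \left(-27\right) 0 = 0$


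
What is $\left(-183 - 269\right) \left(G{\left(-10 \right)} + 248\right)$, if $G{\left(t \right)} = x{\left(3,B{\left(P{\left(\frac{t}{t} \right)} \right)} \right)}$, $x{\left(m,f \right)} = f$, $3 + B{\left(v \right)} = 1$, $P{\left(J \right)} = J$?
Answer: $-111192$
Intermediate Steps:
$B{\left(v \right)} = -2$ ($B{\left(v \right)} = -3 + 1 = -2$)
$G{\left(t \right)} = -2$
$\left(-183 - 269\right) \left(G{\left(-10 \right)} + 248\right) = \left(-183 - 269\right) \left(-2 + 248\right) = \left(-452\right) 246 = -111192$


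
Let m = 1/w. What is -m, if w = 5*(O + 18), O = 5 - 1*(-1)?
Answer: -1/120 ≈ -0.0083333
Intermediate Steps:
O = 6 (O = 5 + 1 = 6)
w = 120 (w = 5*(6 + 18) = 5*24 = 120)
m = 1/120 ≈ 0.0083333
-m = -1*1/120 = -1/120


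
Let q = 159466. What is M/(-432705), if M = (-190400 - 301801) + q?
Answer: 5119/6657 ≈ 0.76896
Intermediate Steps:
M = -332735 (M = (-190400 - 301801) + 159466 = -492201 + 159466 = -332735)
M/(-432705) = -332735/(-432705) = -332735*(-1/432705) = 5119/6657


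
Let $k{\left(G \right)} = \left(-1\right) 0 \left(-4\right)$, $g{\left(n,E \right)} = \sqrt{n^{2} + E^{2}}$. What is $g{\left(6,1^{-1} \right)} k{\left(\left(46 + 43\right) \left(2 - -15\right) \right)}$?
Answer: $0$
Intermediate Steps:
$g{\left(n,E \right)} = \sqrt{E^{2} + n^{2}}$
$k{\left(G \right)} = 0$ ($k{\left(G \right)} = 0 \left(-4\right) = 0$)
$g{\left(6,1^{-1} \right)} k{\left(\left(46 + 43\right) \left(2 - -15\right) \right)} = \sqrt{\left(1^{-1}\right)^{2} + 6^{2}} \cdot 0 = \sqrt{1^{2} + 36} \cdot 0 = \sqrt{1 + 36} \cdot 0 = \sqrt{37} \cdot 0 = 0$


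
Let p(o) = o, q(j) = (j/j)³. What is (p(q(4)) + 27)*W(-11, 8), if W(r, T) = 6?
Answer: 168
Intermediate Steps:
q(j) = 1 (q(j) = 1³ = 1)
(p(q(4)) + 27)*W(-11, 8) = (1 + 27)*6 = 28*6 = 168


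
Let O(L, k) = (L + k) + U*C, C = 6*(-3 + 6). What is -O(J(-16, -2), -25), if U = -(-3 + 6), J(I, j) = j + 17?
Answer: 64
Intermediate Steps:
J(I, j) = 17 + j
C = 18 (C = 6*3 = 18)
U = -3 (U = -1*3 = -3)
O(L, k) = -54 + L + k (O(L, k) = (L + k) - 3*18 = (L + k) - 54 = -54 + L + k)
-O(J(-16, -2), -25) = -(-54 + (17 - 2) - 25) = -(-54 + 15 - 25) = -1*(-64) = 64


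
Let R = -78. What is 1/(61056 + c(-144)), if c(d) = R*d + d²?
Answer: 1/93024 ≈ 1.0750e-5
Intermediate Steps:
c(d) = d² - 78*d (c(d) = -78*d + d² = d² - 78*d)
1/(61056 + c(-144)) = 1/(61056 - 144*(-78 - 144)) = 1/(61056 - 144*(-222)) = 1/(61056 + 31968) = 1/93024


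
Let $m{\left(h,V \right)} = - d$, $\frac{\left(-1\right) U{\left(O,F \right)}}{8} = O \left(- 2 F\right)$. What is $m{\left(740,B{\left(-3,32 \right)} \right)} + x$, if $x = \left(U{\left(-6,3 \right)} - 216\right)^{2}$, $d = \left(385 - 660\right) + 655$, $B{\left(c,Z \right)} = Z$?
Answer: $253636$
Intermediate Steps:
$d = 380$ ($d = -275 + 655 = 380$)
$U{\left(O,F \right)} = 16 F O$ ($U{\left(O,F \right)} = - 8 O \left(- 2 F\right) = - 8 \left(- 2 F O\right) = 16 F O$)
$m{\left(h,V \right)} = -380$ ($m{\left(h,V \right)} = \left(-1\right) 380 = -380$)
$x = 254016$ ($x = \left(16 \cdot 3 \left(-6\right) - 216\right)^{2} = \left(-288 - 216\right)^{2} = \left(-504\right)^{2} = 254016$)
$m{\left(740,B{\left(-3,32 \right)} \right)} + x = -380 + 254016 = 253636$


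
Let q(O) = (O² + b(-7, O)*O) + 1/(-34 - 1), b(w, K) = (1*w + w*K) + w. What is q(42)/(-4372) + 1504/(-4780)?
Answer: 16389383/7314356 ≈ 2.2407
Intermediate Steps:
b(w, K) = 2*w + K*w (b(w, K) = (w + K*w) + w = 2*w + K*w)
q(O) = -1/35 + O² + O*(-14 - 7*O) (q(O) = (O² + (-7*(2 + O))*O) + 1/(-34 - 1) = (O² + (-14 - 7*O)*O) + 1/(-35) = (O² + O*(-14 - 7*O)) - 1/35 = -1/35 + O² + O*(-14 - 7*O))
q(42)/(-4372) + 1504/(-4780) = (-1/35 - 14*42 - 6*42²)/(-4372) + 1504/(-4780) = (-1/35 - 588 - 6*1764)*(-1/4372) + 1504*(-1/4780) = (-1/35 - 588 - 10584)*(-1/4372) - 376/1195 = -391021/35*(-1/4372) - 376/1195 = 391021/153020 - 376/1195 = 16389383/7314356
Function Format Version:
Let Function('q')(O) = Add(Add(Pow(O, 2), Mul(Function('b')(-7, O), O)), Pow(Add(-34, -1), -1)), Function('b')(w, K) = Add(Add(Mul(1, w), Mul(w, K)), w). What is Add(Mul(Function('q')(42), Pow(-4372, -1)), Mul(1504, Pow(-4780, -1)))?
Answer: Rational(16389383, 7314356) ≈ 2.2407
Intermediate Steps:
Function('b')(w, K) = Add(Mul(2, w), Mul(K, w)) (Function('b')(w, K) = Add(Add(w, Mul(K, w)), w) = Add(Mul(2, w), Mul(K, w)))
Function('q')(O) = Add(Rational(-1, 35), Pow(O, 2), Mul(O, Add(-14, Mul(-7, O)))) (Function('q')(O) = Add(Add(Pow(O, 2), Mul(Mul(-7, Add(2, O)), O)), Pow(Add(-34, -1), -1)) = Add(Add(Pow(O, 2), Mul(Add(-14, Mul(-7, O)), O)), Pow(-35, -1)) = Add(Add(Pow(O, 2), Mul(O, Add(-14, Mul(-7, O)))), Rational(-1, 35)) = Add(Rational(-1, 35), Pow(O, 2), Mul(O, Add(-14, Mul(-7, O)))))
Add(Mul(Function('q')(42), Pow(-4372, -1)), Mul(1504, Pow(-4780, -1))) = Add(Mul(Add(Rational(-1, 35), Mul(-14, 42), Mul(-6, Pow(42, 2))), Pow(-4372, -1)), Mul(1504, Pow(-4780, -1))) = Add(Mul(Add(Rational(-1, 35), -588, Mul(-6, 1764)), Rational(-1, 4372)), Mul(1504, Rational(-1, 4780))) = Add(Mul(Add(Rational(-1, 35), -588, -10584), Rational(-1, 4372)), Rational(-376, 1195)) = Add(Mul(Rational(-391021, 35), Rational(-1, 4372)), Rational(-376, 1195)) = Add(Rational(391021, 153020), Rational(-376, 1195)) = Rational(16389383, 7314356)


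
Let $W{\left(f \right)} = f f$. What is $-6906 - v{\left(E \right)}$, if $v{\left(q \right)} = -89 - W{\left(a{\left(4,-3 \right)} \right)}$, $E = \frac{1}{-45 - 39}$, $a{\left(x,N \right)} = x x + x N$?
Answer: $-6801$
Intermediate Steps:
$a{\left(x,N \right)} = x^{2} + N x$
$W{\left(f \right)} = f^{2}$
$E = - \frac{1}{84}$ ($E = \frac{1}{-84} = - \frac{1}{84} \approx -0.011905$)
$v{\left(q \right)} = -105$ ($v{\left(q \right)} = -89 - \left(4 \left(-3 + 4\right)\right)^{2} = -89 - \left(4 \cdot 1\right)^{2} = -89 - 4^{2} = -89 - 16 = -105$)
$-6906 - v{\left(E \right)} = -6906 - -105 = -6906 + 105 = -6801$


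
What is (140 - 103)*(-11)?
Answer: -407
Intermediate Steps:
(140 - 103)*(-11) = 37*(-11) = -407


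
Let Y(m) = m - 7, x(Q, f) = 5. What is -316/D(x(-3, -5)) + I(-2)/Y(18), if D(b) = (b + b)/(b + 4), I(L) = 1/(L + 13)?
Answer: -172057/605 ≈ -284.39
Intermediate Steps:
I(L) = 1/(13 + L)
D(b) = 2*b/(4 + b) (D(b) = (2*b)/(4 + b) = 2*b/(4 + b))
Y(m) = -7 + m
-316/D(x(-3, -5)) + I(-2)/Y(18) = -316/(2*5/(4 + 5)) + 1/((13 - 2)*(-7 + 18)) = -316/(2*5/9) + 1/(11*11) = -316/(2*5*(⅑)) + (1/11)*(1/11) = -316/10/9 + 1/121 = -316*9/10 + 1/121 = -1422/5 + 1/121 = -172057/605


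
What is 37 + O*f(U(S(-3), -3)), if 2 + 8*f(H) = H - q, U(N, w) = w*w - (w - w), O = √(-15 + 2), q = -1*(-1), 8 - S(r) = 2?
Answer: 37 + 3*I*√13/4 ≈ 37.0 + 2.7042*I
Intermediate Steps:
S(r) = 6 (S(r) = 8 - 1*2 = 8 - 2 = 6)
q = 1
O = I*√13 (O = √(-13) = I*√13 ≈ 3.6056*I)
U(N, w) = w² (U(N, w) = w² - 1*0 = w² + 0 = w²)
f(H) = -3/8 + H/8 (f(H) = -¼ + (H - 1*1)/8 = -¼ + (H - 1)/8 = -¼ + (-1 + H)/8 = -¼ + (-⅛ + H/8) = -3/8 + H/8)
37 + O*f(U(S(-3), -3)) = 37 + (I*√13)*(-3/8 + (⅛)*(-3)²) = 37 + (I*√13)*(-3/8 + (⅛)*9) = 37 + (I*√13)*(-3/8 + 9/8) = 37 + (I*√13)*(¾) = 37 + 3*I*√13/4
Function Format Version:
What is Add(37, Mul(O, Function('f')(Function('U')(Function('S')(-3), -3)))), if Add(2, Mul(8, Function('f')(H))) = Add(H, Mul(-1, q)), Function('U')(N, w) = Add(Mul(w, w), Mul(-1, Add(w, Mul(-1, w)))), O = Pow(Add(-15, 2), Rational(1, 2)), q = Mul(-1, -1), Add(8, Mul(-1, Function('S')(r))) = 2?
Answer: Add(37, Mul(Rational(3, 4), I, Pow(13, Rational(1, 2)))) ≈ Add(37.000, Mul(2.7042, I))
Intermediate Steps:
Function('S')(r) = 6 (Function('S')(r) = Add(8, Mul(-1, 2)) = Add(8, -2) = 6)
q = 1
O = Mul(I, Pow(13, Rational(1, 2))) (O = Pow(-13, Rational(1, 2)) = Mul(I, Pow(13, Rational(1, 2))) ≈ Mul(3.6056, I))
Function('U')(N, w) = Pow(w, 2) (Function('U')(N, w) = Add(Pow(w, 2), Mul(-1, 0)) = Add(Pow(w, 2), 0) = Pow(w, 2))
Function('f')(H) = Add(Rational(-3, 8), Mul(Rational(1, 8), H)) (Function('f')(H) = Add(Rational(-1, 4), Mul(Rational(1, 8), Add(H, Mul(-1, 1)))) = Add(Rational(-1, 4), Mul(Rational(1, 8), Add(H, -1))) = Add(Rational(-1, 4), Mul(Rational(1, 8), Add(-1, H))) = Add(Rational(-1, 4), Add(Rational(-1, 8), Mul(Rational(1, 8), H))) = Add(Rational(-3, 8), Mul(Rational(1, 8), H)))
Add(37, Mul(O, Function('f')(Function('U')(Function('S')(-3), -3)))) = Add(37, Mul(Mul(I, Pow(13, Rational(1, 2))), Add(Rational(-3, 8), Mul(Rational(1, 8), Pow(-3, 2))))) = Add(37, Mul(Mul(I, Pow(13, Rational(1, 2))), Add(Rational(-3, 8), Mul(Rational(1, 8), 9)))) = Add(37, Mul(Mul(I, Pow(13, Rational(1, 2))), Add(Rational(-3, 8), Rational(9, 8)))) = Add(37, Mul(Mul(I, Pow(13, Rational(1, 2))), Rational(3, 4))) = Add(37, Mul(Rational(3, 4), I, Pow(13, Rational(1, 2))))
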